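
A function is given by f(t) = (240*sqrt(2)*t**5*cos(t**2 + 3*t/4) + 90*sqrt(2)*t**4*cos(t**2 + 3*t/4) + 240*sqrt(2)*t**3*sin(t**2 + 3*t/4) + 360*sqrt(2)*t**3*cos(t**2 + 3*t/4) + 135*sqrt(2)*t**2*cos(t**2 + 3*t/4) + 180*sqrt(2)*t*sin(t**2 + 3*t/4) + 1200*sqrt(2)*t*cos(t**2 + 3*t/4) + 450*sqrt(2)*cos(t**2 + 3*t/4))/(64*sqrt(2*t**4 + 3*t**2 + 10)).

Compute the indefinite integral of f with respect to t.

F(t) = 15*sqrt(2)*sqrt(2*t**4 + 3*t**2 + 10)*sin(t**2 + 3*t/4)/16 + C

f has the shape u'v + uv' for u = 15*sqrt(t**4 + 3*t**2/2 + 5)/8 and v = sin(t**2 + 3*t/4) — it is the derivative of the product u*v.
Check: d/dt[15*sqrt(2)*sqrt(2*t**4 + 3*t**2 + 10)*sin(t**2 + 3*t/4)/16] = (240*sqrt(2)*t**5*cos(t**2 + 3*t/4) + 90*sqrt(2)*t**4*cos(t**2 + 3*t/4) + 240*sqrt(2)*t**3*sin(t**2 + 3*t/4) + 360*sqrt(2)*t**3*cos(t**2 + 3*t/4) + 135*sqrt(2)*t**2*cos(t**2 + 3*t/4) + 180*sqrt(2)*t*sin(t**2 + 3*t/4) + 1200*sqrt(2)*t*cos(t**2 + 3*t/4) + 450*sqrt(2)*cos(t**2 + 3*t/4))/(64*sqrt(2*t**4 + 3*t**2 + 10)) = f(t).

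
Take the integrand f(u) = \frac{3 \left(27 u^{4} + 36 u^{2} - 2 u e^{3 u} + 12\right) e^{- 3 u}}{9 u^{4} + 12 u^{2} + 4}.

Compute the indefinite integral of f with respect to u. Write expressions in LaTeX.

F(u) = - \frac{\left(9 u^{2} - e^{3 u} + 6\right) e^{- 3 u}}{3 u^{2} + 2} + C

Since d/du undoes antidifferentiation here, F'(u) = f(u) is required of F(u).
Check: d/du[- \frac{\left(9 u^{2} - e^{3 u} + 6\right) e^{- 3 u}}{3 u^{2} + 2}] = \frac{81 u^{4} + 108 u^{2} - 6 u e^{3 u} + 36}{9 u^{4} e^{3 u} + 12 u^{2} e^{3 u} + 4 e^{3 u}}, which equals f(u).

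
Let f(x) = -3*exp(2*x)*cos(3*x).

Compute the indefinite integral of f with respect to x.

F(x) = -9*exp(2*x)*sin(3*x)/13 - 6*exp(2*x)*cos(3*x)/13 + C

An antiderivative F(x) passes only if d/dx[F] lands on f(x) exactly.
Check: d/dx[-9*exp(2*x)*sin(3*x)/13 - 6*exp(2*x)*cos(3*x)/13] = -3*exp(2*x)*cos(3*x) = f(x).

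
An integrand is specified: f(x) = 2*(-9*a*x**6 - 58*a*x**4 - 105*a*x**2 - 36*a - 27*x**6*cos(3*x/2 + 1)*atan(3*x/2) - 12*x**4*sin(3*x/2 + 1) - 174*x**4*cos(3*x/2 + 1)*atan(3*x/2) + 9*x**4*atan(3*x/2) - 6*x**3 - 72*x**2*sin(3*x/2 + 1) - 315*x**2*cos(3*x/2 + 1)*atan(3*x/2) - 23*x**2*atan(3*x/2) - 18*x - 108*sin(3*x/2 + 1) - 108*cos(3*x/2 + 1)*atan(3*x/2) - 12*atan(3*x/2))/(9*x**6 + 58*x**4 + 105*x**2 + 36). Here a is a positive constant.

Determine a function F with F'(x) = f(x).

Check any antiderivative F(x) by computing F'(x) and comparing it with f(x).
Check: d/dx[-2*a*x - 4*x*atan(3*x/2)/(2*x**2 + 6) - 4*sin(3*x/2 + 1)*atan(3*x/2)] = (-18*a*x**6 - 116*a*x**4 - 210*a*x**2 - 72*a - 54*x**6*cos(3*x/2 + 1)*atan(3*x/2) - 24*x**4*sin(3*x/2 + 1) - 348*x**4*cos(3*x/2 + 1)*atan(3*x/2) + 18*x**4*atan(3*x/2) - 12*x**3 - 144*x**2*sin(3*x/2 + 1) - 630*x**2*cos(3*x/2 + 1)*atan(3*x/2) - 46*x**2*atan(3*x/2) - 36*x - 216*sin(3*x/2 + 1) - 216*cos(3*x/2 + 1)*atan(3*x/2) - 24*atan(3*x/2))/(9*x**6 + 58*x**4 + 105*x**2 + 36), which equals f(x).

An antiderivative is F(x) = -2*a*x - 4*x*atan(3*x/2)/(2*x**2 + 6) - 4*sin(3*x/2 + 1)*atan(3*x/2).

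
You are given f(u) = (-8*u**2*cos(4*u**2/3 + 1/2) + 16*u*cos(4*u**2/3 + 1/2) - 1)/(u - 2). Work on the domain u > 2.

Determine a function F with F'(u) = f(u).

An antiderivative is F(u) = -log(u - 2) - 3*sin(4*u**2/3 + 1/2).

Differentiate the proposed F(u) back; it has to land on f(u) exactly.
Check: d/du[-log(u - 2) - 3*sin(4*u**2/3 + 1/2)] = (-8*u**2*cos(4*u**2/3 + 1/2) + 16*u*cos(4*u**2/3 + 1/2) - 1)/(u - 2) = f(u).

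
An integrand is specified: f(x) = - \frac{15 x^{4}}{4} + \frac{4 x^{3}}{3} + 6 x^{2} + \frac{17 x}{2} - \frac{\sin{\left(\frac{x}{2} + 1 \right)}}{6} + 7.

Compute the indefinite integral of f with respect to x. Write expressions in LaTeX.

Integrate term by term and add the pieces.
Check: d/dx[- \frac{3 x^{5}}{4} + \frac{x^{4}}{3} + 2 x^{3} + \frac{17 x^{2}}{4} + 7 x + \frac{\cos{\left(\frac{x}{2} + 1 \right)}}{3}] = - \frac{15 x^{4}}{4} + \frac{4 x^{3}}{3} + 6 x^{2} + \frac{17 x}{2} - \frac{\sin{\left(\frac{x}{2} + 1 \right)}}{6} + 7 = f(x).

F(x) = - \frac{3 x^{5}}{4} + \frac{x^{4}}{3} + 2 x^{3} + \frac{17 x^{2}}{4} + 7 x + \frac{\cos{\left(\frac{x}{2} + 1 \right)}}{3} + C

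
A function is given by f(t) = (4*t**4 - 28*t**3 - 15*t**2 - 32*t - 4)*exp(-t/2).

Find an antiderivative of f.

An antiderivative is F(t) = -8*t**4*exp(-t/2) - 8*t**3*exp(-t/2) - 18*t**2*exp(-t/2) - 8*t*exp(-t/2) - 8*exp(-t/2).

Recognize the product-rule pattern: f = u'v + uv' with u = -2*(2*t**2 + t + 2)**2, v = exp(-t/2), so integration by parts undoes it.
Check: d/dt[-8*t**4*exp(-t/2) - 8*t**3*exp(-t/2) - 18*t**2*exp(-t/2) - 8*t*exp(-t/2) - 8*exp(-t/2)] = (4*t**4 - 28*t**3 - 15*t**2 - 32*t - 4)*exp(-t/2) = f(t).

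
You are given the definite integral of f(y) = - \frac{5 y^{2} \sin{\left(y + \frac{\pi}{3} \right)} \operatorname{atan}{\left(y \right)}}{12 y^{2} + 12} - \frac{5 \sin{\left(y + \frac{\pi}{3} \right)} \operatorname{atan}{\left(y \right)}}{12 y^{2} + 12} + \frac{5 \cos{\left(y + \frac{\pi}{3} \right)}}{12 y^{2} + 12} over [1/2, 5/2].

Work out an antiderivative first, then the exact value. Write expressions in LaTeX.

Recognize the product-rule pattern: f = u'v + uv' with u = \frac{5 \operatorname{atan}{\left(y \right)}}{12}, v = \cos{\left(y + \frac{\pi}{3} \right)}, so integration by parts undoes it.
F(y) = \frac{5 \cos{\left(y + \frac{\pi}{3} \right)} \operatorname{atan}{\left(y \right)}}{12} is an antiderivative of f.
Check: d/dy[\frac{5 \cos{\left(y + \frac{\pi}{3} \right)} \operatorname{atan}{\left(y \right)}}{12}] = \frac{- 5 y^{2} \sin{\left(y + \frac{\pi}{3} \right)} \operatorname{atan}{\left(y \right)} - 5 \sin{\left(y + \frac{\pi}{3} \right)} \operatorname{atan}{\left(y \right)} + 5 \cos{\left(y + \frac{\pi}{3} \right)}}{12 y^{2} + 12}, which equals f(y).
F(5/2) = \frac{5 \cos{\left(\frac{\pi}{3} + \frac{5}{2} \right)} \operatorname{atan}{\left(\frac{5}{2} \right)}}{12}; F(1/2) = \frac{5 \cos{\left(\frac{1}{2} + \frac{\pi}{3} \right)} \operatorname{atan}{\left(\frac{1}{2} \right)}}{12}.
Integral = F(5/2) - F(1/2) = \frac{5 \cos{\left(\frac{\pi}{3} + \frac{5}{2} \right)} \operatorname{atan}{\left(\frac{5}{2} \right)}}{12} - \frac{5 \cos{\left(\frac{1}{2} + \frac{\pi}{3} \right)} \operatorname{atan}{\left(\frac{1}{2} \right)}}{12}.

Antiderivative: F(y) = \frac{5 \cos{\left(y + \frac{\pi}{3} \right)} \operatorname{atan}{\left(y \right)}}{12}; value = \frac{5 \cos{\left(\frac{\pi}{3} + \frac{5}{2} \right)} \operatorname{atan}{\left(\frac{5}{2} \right)}}{12} - \frac{5 \cos{\left(\frac{1}{2} + \frac{\pi}{3} \right)} \operatorname{atan}{\left(\frac{1}{2} \right)}}{12}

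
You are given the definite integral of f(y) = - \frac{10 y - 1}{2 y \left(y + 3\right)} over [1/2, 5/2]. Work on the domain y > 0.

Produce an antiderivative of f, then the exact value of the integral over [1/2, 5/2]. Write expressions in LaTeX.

Factor the denominator (2 y \left(y + 3\right)) and decompose: f = - \frac{31}{6 \left(y + 3\right)} + \frac{1}{6 y}; each piece integrates to a log, atan, or power term.
F(y) = \frac{\log{\left(y \right)} - 31 \log{\left(y + 3 \right)}}{6} is an antiderivative of f.
Check: d/dy[\frac{\log{\left(y \right)} - 31 \log{\left(y + 3 \right)}}{6}] = \frac{1 - 10 y}{2 y^{2} + 6 y}, which equals f(y).
F(5/2) = - \frac{31 \log{\left(\frac{11}{2} \right)}}{6} + \frac{\log{\left(\frac{5}{2} \right)}}{6}; F(1/2) = - \frac{31 \log{\left(\frac{7}{2} \right)}}{6} - \frac{\log{\left(2 \right)}}{6}.
Integral = F(5/2) - F(1/2) = - \frac{31 \log{\left(\frac{11}{2} \right)}}{6} + \frac{\log{\left(2 \right)}}{6} + \frac{\log{\left(\frac{5}{2} \right)}}{6} + \frac{31 \log{\left(\frac{7}{2} \right)}}{6}.

Antiderivative: F(y) = \frac{\log{\left(y \right)} - 31 \log{\left(y + 3 \right)}}{6}; value = - \frac{31 \log{\left(\frac{11}{2} \right)}}{6} + \frac{\log{\left(2 \right)}}{6} + \frac{\log{\left(\frac{5}{2} \right)}}{6} + \frac{31 \log{\left(\frac{7}{2} \right)}}{6}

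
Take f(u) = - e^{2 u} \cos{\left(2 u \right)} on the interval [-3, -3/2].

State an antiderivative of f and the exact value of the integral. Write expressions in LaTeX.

Any candidate F(u) must reproduce f(u) exactly when differentiated.
F(u) = - \frac{\left(\sin{\left(2 u \right)} + \cos{\left(2 u \right)}\right) e^{2 u}}{4} is an antiderivative of f.
Check: d/du[- \frac{\left(\sin{\left(2 u \right)} + \cos{\left(2 u \right)}\right) e^{2 u}}{4}] = - e^{2 u} \cos{\left(2 u \right)} = f(u).
F(-3/2) = \frac{\sin{\left(3 \right)}}{4 e^{3}} - \frac{\cos{\left(3 \right)}}{4 e^{3}}; F(-3) = - \frac{\cos{\left(6 \right)}}{4 e^{6}} + \frac{\sin{\left(6 \right)}}{4 e^{6}}.
Integral = F(-3/2) - F(-3) = - \frac{\sin{\left(6 \right)}}{4 e^{6}} + \frac{\cos{\left(6 \right)}}{4 e^{6}} + \frac{\sin{\left(3 \right)}}{4 e^{3}} - \frac{\cos{\left(3 \right)}}{4 e^{3}}.

Antiderivative: F(u) = - \frac{\left(\sin{\left(2 u \right)} + \cos{\left(2 u \right)}\right) e^{2 u}}{4}; value = - \frac{\sin{\left(6 \right)}}{4 e^{6}} + \frac{\cos{\left(6 \right)}}{4 e^{6}} + \frac{\sin{\left(3 \right)}}{4 e^{3}} - \frac{\cos{\left(3 \right)}}{4 e^{3}}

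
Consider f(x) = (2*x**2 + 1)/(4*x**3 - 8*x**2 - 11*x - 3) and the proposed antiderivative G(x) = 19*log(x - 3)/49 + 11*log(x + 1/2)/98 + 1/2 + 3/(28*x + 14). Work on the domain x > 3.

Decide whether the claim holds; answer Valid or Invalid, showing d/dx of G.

Valid. The derivative of G reproduces f.

d/dx[G] = (2*x**2 + 1)/(4*x**3 - 8*x**2 - 11*x - 3)
This equals f(x) exactly, so the claim holds.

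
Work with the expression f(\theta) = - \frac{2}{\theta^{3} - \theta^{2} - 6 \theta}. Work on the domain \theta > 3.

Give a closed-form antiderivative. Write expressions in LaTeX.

An antiderivative is F(\theta) = \frac{\log{\left(\theta \right)}}{3} - \frac{2 \log{\left(\theta - 3 \right)}}{15} - \frac{\log{\left(\theta + 2 \right)}}{5}.

The denominator factors as \theta \left(\theta - 3\right) \left(\theta + 2\right); partial fractions split f into directly integrable pieces: - \frac{1}{5 \left(\theta + 2\right)} - \frac{2}{15 \left(\theta - 3\right)} + \frac{1}{3 \theta}.
Check: d/d\theta[\frac{\log{\left(\theta \right)}}{3} - \frac{2 \log{\left(\theta - 3 \right)}}{15} - \frac{\log{\left(\theta + 2 \right)}}{5}] = - \frac{2}{\theta^{3} - \theta^{2} - 6 \theta} = f(\theta).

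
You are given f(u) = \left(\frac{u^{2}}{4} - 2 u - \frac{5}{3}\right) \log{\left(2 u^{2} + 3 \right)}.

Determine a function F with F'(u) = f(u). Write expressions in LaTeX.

An antiderivative F(u) passes only if d/du[F] lands on f(u) exactly.
Check: d/du[\frac{- 4 u^{3} + 72 u^{2} + 6 u \left(u^{2} - 12 u - 20\right) \log{\left(2 u^{2} + 3 \right)} + 258 u - 108 \log{\left(u^{2} + \frac{3}{2} \right)} - 129 \sqrt{6} \operatorname{atan}{\left(\frac{\sqrt{6} u}{3} \right)}}{72}] = \frac{u^{2} \log{\left(2 u^{2} + 3 \right)}}{4} - 2 u \log{\left(2 u^{2} + 3 \right)} - \frac{5 \log{\left(2 u^{2} + 3 \right)}}{3}, which equals f(u).

An antiderivative is F(u) = \frac{- 4 u^{3} + 72 u^{2} + 6 u \left(u^{2} - 12 u - 20\right) \log{\left(2 u^{2} + 3 \right)} + 258 u - 108 \log{\left(u^{2} + \frac{3}{2} \right)} - 129 \sqrt{6} \operatorname{atan}{\left(\frac{\sqrt{6} u}{3} \right)}}{72}.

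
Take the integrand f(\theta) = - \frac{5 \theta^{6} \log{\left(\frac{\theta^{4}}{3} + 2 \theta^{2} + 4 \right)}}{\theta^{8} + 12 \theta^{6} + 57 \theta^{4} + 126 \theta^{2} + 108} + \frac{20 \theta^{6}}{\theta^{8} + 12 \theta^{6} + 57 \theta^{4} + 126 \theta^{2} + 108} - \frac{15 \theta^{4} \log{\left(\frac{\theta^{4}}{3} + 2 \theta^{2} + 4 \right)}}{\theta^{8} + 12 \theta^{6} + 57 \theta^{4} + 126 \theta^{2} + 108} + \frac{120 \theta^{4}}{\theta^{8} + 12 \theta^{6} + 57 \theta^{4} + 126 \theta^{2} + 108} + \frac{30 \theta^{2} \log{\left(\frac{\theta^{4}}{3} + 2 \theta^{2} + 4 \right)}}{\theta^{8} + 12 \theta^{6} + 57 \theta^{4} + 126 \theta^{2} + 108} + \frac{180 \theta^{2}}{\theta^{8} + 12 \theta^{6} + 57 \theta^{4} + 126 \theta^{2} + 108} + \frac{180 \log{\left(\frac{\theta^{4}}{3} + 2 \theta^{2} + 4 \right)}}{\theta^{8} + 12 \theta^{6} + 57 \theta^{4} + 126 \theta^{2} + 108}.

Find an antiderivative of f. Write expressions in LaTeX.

Integrate term by term and add the pieces.
Check: d/d\theta[\frac{5 \theta \log{\left(\frac{\theta^{4}}{3} + 2 \theta^{2} + 4 \right)}}{\theta^{2} + 3}] = \frac{- 5 \theta^{6} \log{\left(\frac{\theta^{4}}{3} + 2 \theta^{2} + 4 \right)} + 20 \theta^{6} - 15 \theta^{4} \log{\left(\frac{\theta^{4}}{3} + 2 \theta^{2} + 4 \right)} + 120 \theta^{4} + 30 \theta^{2} \log{\left(\frac{\theta^{4}}{3} + 2 \theta^{2} + 4 \right)} + 180 \theta^{2} + 180 \log{\left(\frac{\theta^{4}}{3} + 2 \theta^{2} + 4 \right)}}{\theta^{8} + 12 \theta^{6} + 57 \theta^{4} + 126 \theta^{2} + 108}, which equals f(\theta).

An antiderivative is F(\theta) = \frac{5 \theta \log{\left(\frac{\theta^{4}}{3} + 2 \theta^{2} + 4 \right)}}{\theta^{2} + 3}.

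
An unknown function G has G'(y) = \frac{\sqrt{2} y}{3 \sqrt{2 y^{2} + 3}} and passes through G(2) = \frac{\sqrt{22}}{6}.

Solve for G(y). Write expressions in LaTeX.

G'(y) matches the chain-rule pattern g'(h)*h' with inner function h(y) = y^{2} + \frac{3}{2}; substituting u = h(y) collapses the integral.
A general antiderivative is \frac{\sqrt{y^{2} + \frac{3}{2}}}{3} + C.
The condition gives C = \frac{\sqrt{22}}{6} - (\frac{\sqrt{22}}{6}) = 0.
So G(y) = \frac{\sqrt{2} \sqrt{2 y^{2} + 3}}{6}.
Check: d/dy[\frac{\sqrt{2} \sqrt{2 y^{2} + 3}}{6}] = \frac{\sqrt{2} y}{3 \sqrt{2 y^{2} + 3}} = G'(y).

G(y) = \frac{\sqrt{2} \sqrt{2 y^{2} + 3}}{6}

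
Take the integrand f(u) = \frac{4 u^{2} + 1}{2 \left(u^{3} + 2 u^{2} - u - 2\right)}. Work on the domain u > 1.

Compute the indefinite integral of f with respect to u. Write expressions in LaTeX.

Factor the denominator (2 \left(u - 1\right) \left(u + 1\right) \left(u + 2\right)) and decompose: f = \frac{17}{6 \left(u + 2\right)} - \frac{5}{4 \left(u + 1\right)} + \frac{5}{12 \left(u - 1\right)}; each piece integrates to a log, atan, or power term.
Check: d/du[\frac{5 \log{\left(u - 1 \right)}}{12} - \frac{5 \log{\left(u + 1 \right)}}{4} + \frac{17 \log{\left(u + 2 \right)}}{6}] = \frac{4 u^{2} + 1}{2 u^{3} + 4 u^{2} - 2 u - 4}, which equals f(u).

F(u) = \frac{5 \log{\left(u - 1 \right)}}{12} - \frac{5 \log{\left(u + 1 \right)}}{4} + \frac{17 \log{\left(u + 2 \right)}}{6} + C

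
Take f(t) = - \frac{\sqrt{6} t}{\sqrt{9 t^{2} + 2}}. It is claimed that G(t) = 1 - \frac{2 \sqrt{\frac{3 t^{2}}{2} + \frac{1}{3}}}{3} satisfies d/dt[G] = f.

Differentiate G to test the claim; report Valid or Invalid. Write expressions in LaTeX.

d/dt[G] = - \frac{\sqrt{6} t}{\sqrt{9 t^{2} + 2}}
This equals f(t) exactly, so the claim holds.

Valid. The derivative of G reproduces f.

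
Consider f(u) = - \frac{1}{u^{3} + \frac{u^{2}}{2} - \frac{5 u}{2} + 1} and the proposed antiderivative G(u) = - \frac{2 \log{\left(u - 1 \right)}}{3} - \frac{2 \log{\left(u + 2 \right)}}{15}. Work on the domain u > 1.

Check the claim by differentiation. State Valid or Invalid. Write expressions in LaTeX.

Invalid: d/du[G] - f = - \frac{8}{10 u - 5}, which is not 0.

d/du[G] = \frac{- 4 u - 6}{5 u^{2} + 5 u - 10}
d/du[G] - f(u) = - \frac{8}{10 u - 5} != 0.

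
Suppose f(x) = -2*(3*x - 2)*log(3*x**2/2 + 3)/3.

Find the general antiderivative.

A first test for any F(x): its x-derivative must equal f(x) identically.
Check: d/dx[-x**2*log(x**2/2 + 1) - x**2*log(3) + x**2 + 4*x*log(x**2/2 + 1)/3 - 8*x/3 + 4*x*log(3)/3 - 2*log(x**2 + 2) + 8*sqrt(2)*atan(sqrt(2)*x/2)/3] = -2*x*log(x**2/2 + 1) - 2*x*log(3) + 4*log(x**2/2 + 1)/3 + 4*log(3)/3, which equals f(x).

F(x) = -x**2*log(x**2/2 + 1) - x**2*log(3) + x**2 + 4*x*log(x**2/2 + 1)/3 - 8*x/3 + 4*x*log(3)/3 - 2*log(x**2 + 2) + 8*sqrt(2)*atan(sqrt(2)*x/2)/3 + C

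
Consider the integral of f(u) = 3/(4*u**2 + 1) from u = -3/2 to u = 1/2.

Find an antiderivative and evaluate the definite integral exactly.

For F(u) to be correct the identity F'(u) - f(u) = 0 must hold.
F(u) = 3*atan(2*u)/2 is an antiderivative of f.
Check: d/du[3*atan(2*u)/2] = 3/(4*u**2 + 1) = f(u).
F(1/2) = 3*pi/8; F(-3/2) = -3*atan(3)/2.
Integral = F(1/2) - F(-3/2) = 3*pi/8 + 3*atan(3)/2.

Antiderivative: F(u) = 3*atan(2*u)/2; value = 3*pi/8 + 3*atan(3)/2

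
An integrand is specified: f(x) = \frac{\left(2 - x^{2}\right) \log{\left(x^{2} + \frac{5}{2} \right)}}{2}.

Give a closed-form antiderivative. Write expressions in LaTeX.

Any candidate F(x) must reproduce f(x) exactly when differentiated.
Check: d/dx[- \frac{6 x^{3} \log{\left(x^{2} + \frac{5}{2} \right)} - 4 x^{3} - 36 x \log{\left(x^{2} + \frac{5}{2} \right)} + 102 x - 51 \sqrt{10} \operatorname{atan}{\left(\frac{\sqrt{10} x}{5} \right)}}{36}] = - \frac{x^{2} \log{\left(x^{2} + \frac{5}{2} \right)}}{2} + \log{\left(x^{2} + \frac{5}{2} \right)}, which equals f(x).

An antiderivative is F(x) = - \frac{6 x^{3} \log{\left(x^{2} + \frac{5}{2} \right)} - 4 x^{3} - 36 x \log{\left(x^{2} + \frac{5}{2} \right)} + 102 x - 51 \sqrt{10} \operatorname{atan}{\left(\frac{\sqrt{10} x}{5} \right)}}{36}.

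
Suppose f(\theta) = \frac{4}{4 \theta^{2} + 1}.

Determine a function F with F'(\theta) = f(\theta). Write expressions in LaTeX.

An antiderivative is F(\theta) = 2 \operatorname{atan}{\left(2 \theta \right)}.

Check any antiderivative F(\theta) by computing F'(\theta) and comparing it with f(\theta).
Check: d/d\theta[2 \operatorname{atan}{\left(2 \theta \right)}] = \frac{4}{4 \theta^{2} + 1} = f(\theta).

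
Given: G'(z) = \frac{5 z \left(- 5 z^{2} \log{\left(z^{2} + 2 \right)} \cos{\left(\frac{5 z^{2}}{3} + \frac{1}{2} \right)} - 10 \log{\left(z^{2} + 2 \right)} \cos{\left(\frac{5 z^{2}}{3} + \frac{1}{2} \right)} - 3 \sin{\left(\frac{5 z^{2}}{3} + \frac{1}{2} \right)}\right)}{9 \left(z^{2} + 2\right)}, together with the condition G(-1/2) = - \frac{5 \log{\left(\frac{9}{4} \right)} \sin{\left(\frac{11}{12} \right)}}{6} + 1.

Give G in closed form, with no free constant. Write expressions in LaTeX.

G'(z) has the shape u'v + uv' for u = - \frac{5 \log{\left(z^{2} + 2 \right)}}{6} and v = \sin{\left(\frac{5 z^{2}}{3} + \frac{1}{2} \right)} — it is the derivative of the product u*v.
A general antiderivative is - \frac{5 \log{\left(z^{2} + 2 \right)} \sin{\left(\frac{5 z^{2}}{3} + \frac{1}{2} \right)}}{6} + C.
The condition gives C = - \frac{5 \log{\left(\frac{9}{4} \right)} \sin{\left(\frac{11}{12} \right)}}{6} + 1 - (- \frac{5 \log{\left(\frac{9}{4} \right)} \sin{\left(\frac{11}{12} \right)}}{6}) = 1.
So G(z) = - \frac{5 \log{\left(z^{2} + 2 \right)} \sin{\left(\frac{5 z^{2}}{3} + \frac{1}{2} \right)}}{6} + 1.
Check: d/dz[- \frac{5 \log{\left(z^{2} + 2 \right)} \sin{\left(\frac{5 z^{2}}{3} + \frac{1}{2} \right)}}{6} + 1] = \frac{- 25 z^{3} \log{\left(z^{2} + 2 \right)} \cos{\left(\frac{5 z^{2}}{3} + \frac{1}{2} \right)} - 50 z \log{\left(z^{2} + 2 \right)} \cos{\left(\frac{5 z^{2}}{3} + \frac{1}{2} \right)} - 15 z \sin{\left(\frac{5 z^{2}}{3} + \frac{1}{2} \right)}}{9 z^{2} + 18}, which equals G'(z).

G(z) = - \frac{5 \log{\left(z^{2} + 2 \right)} \sin{\left(\frac{5 z^{2}}{3} + \frac{1}{2} \right)}}{6} + 1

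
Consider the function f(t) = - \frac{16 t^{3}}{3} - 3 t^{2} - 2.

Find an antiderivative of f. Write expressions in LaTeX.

The integrand splits into summands that can be handled one at a time.
Check: d/dt[\frac{t \left(- 4 t^{3} - 3 t^{2} - 6\right)}{3}] = - \frac{16 t^{3}}{3} - 3 t^{2} - 2 = f(t).

An antiderivative is F(t) = \frac{t \left(- 4 t^{3} - 3 t^{2} - 6\right)}{3}.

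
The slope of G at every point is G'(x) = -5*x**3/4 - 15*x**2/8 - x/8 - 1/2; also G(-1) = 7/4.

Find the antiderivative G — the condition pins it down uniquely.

Integrate term by term and add the pieces.
A general antiderivative is 5*x**4/4 - x/2 - (5*x**2/4 + x/4)**2 - 1 + C.
The condition gives C = 7/4 - (-1/4) = 2.
So G(x) = 5*x**4/4 - x/2 - (5*x**2/4 + x/4)**2 + 1.
Check: d/dx[5*x**4/4 - x/2 - (5*x**2/4 + x/4)**2 + 1] = -5*x**3/4 - 15*x**2/8 - x/8 - 1/2 = G'(x).

G(x) = 5*x**4/4 - x/2 - (5*x**2/4 + x/4)**2 + 1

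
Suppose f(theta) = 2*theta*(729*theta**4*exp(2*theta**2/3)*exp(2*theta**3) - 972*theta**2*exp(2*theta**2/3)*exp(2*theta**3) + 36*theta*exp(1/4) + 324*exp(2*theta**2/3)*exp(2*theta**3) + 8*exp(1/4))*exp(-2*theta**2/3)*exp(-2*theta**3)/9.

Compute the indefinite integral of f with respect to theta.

F(theta) = 27*theta**6 - 54*theta**4 + 36*theta**2 - 4*exp(1/4)*exp(-2*theta**2/3)*exp(-2*theta**3)/3 + C

An antiderivative F(theta) passes only if d/dtheta[F] lands on f(theta) exactly.
Check: d/dtheta[27*theta**6 - 54*theta**4 + 36*theta**2 - 4*exp(1/4)*exp(-2*theta**2/3)*exp(-2*theta**3)/3] = (1458*theta**5*exp(2*theta**2/3)*exp(2*theta**3) - 1944*theta**3*exp(2*theta**2/3)*exp(2*theta**3) + 72*theta**2*exp(1/4) + 648*theta*exp(2*theta**2/3)*exp(2*theta**3) + 16*theta*exp(1/4))*exp(-2*theta**2/3)*exp(-2*theta**3)/9, which equals f(theta).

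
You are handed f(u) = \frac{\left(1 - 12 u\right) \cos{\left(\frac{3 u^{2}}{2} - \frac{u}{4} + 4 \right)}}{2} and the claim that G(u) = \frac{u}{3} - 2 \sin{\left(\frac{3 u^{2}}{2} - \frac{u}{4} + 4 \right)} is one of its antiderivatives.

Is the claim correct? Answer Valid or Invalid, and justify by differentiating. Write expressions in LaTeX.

d/du[G] = - 6 u \cos{\left(\frac{3 u^{2}}{2} - \frac{u}{4} + 4 \right)} + \frac{\cos{\left(\frac{3 u^{2}}{2} - \frac{u}{4} + 4 \right)}}{2} + \frac{1}{3}
d/du[G] - f(u) = \frac{1}{3} != 0.

Invalid: d/du[G] - f = \frac{1}{3}, which is not 0.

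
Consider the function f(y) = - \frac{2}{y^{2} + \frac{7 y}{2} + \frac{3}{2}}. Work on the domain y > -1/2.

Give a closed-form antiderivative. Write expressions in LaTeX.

Factor the denominator (\left(y + 3\right) \left(2 y + 1\right)) and decompose: f = - \frac{8}{5 \left(2 y + 1\right)} + \frac{4}{5 \left(y + 3\right)}; each piece integrates to a log, atan, or power term.
Check: d/dy[\frac{4 \left(- \log{\left(y + \frac{1}{2} \right)} + \log{\left(y + 3 \right)}\right)}{5}] = - \frac{4}{2 y^{2} + 7 y + 3}, which equals f(y).

An antiderivative is F(y) = \frac{4 \left(- \log{\left(y + \frac{1}{2} \right)} + \log{\left(y + 3 \right)}\right)}{5}.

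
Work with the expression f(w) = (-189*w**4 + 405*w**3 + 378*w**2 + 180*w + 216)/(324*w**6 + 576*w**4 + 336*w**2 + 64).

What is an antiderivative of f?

A first test for any F(w): its w-derivative must equal f(w) identically.
Check: d/dw[(24*w**2*atan(3*w/2) + 30*w + 16*atan(3*w/2) - 15)/(24*w**2 + 16)] = (-189*w**4 + 405*w**3 + 378*w**2 + 180*w + 216)/(324*w**6 + 576*w**4 + 336*w**2 + 64) = f(w).

An antiderivative is F(w) = (24*w**2*atan(3*w/2) + 30*w + 16*atan(3*w/2) - 15)/(24*w**2 + 16).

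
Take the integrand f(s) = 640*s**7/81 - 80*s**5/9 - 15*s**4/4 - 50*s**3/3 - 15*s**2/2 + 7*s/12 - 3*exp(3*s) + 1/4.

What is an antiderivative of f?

An antiderivative is F(s) = (20480*s**8 - 30720*s**6 - 15552*s**5 - 86400*s**4 - 51840*s**3 + 6048*s**2 + 5184*s - 20736*exp(3*s) - 20331)/20736.

The integrand splits into summands that can be handled one at a time.
Check: d/ds[(20480*s**8 - 30720*s**6 - 15552*s**5 - 86400*s**4 - 51840*s**3 + 6048*s**2 + 5184*s - 20736*exp(3*s) - 20331)/20736] = 640*s**7/81 - 80*s**5/9 - 15*s**4/4 - 50*s**3/3 - 15*s**2/2 + 7*s/12 - 3*exp(3*s) + 1/4 = f(s).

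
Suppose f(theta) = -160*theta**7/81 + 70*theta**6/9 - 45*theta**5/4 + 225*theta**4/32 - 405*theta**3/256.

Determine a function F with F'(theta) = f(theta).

An antiderivative is F(theta) = -5*theta**4*(8*theta - 9)**4/82944.

The substitution u = 2*theta**2/3 - 3*theta/4 works: f is exactly (dF/du)*(du/dtheta) for that inner function.
Check: d/dtheta[-5*theta**4*(8*theta - 9)**4/82944] = -160*theta**7/81 + 70*theta**6/9 - 45*theta**5/4 + 225*theta**4/32 - 405*theta**3/256 = f(theta).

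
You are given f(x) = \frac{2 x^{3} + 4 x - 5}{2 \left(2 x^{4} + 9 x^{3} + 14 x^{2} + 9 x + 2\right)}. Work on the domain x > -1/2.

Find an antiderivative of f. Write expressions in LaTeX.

The denominator factors as 2 \left(x + 1\right)^{2} \left(x + 2\right) \left(2 x + 1\right); partial fractions split f into directly integrable pieces: - \frac{29}{3 \left(2 x + 1\right)} + \frac{29}{6 \left(x + 2\right)} + \frac{1}{2 \left(x + 1\right)} + \frac{11}{2 \left(x + 1\right)^{2}}.
Check: d/dx[- \frac{29 \log{\left(x + \frac{1}{2} \right)}}{6} + \frac{\log{\left(x + 1 \right)}}{2} + \frac{29 \log{\left(x + 2 \right)}}{6} - \frac{11}{2 x + 2}] = \frac{2 x^{3} + 4 x - 5}{4 x^{4} + 18 x^{3} + 28 x^{2} + 18 x + 4}, which equals f(x).

An antiderivative is F(x) = - \frac{29 \log{\left(x + \frac{1}{2} \right)}}{6} + \frac{\log{\left(x + 1 \right)}}{2} + \frac{29 \log{\left(x + 2 \right)}}{6} - \frac{11}{2 x + 2}.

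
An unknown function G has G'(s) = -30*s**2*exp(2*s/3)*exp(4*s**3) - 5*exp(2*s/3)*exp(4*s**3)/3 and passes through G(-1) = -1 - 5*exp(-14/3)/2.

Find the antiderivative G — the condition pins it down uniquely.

G(s) = -5*exp(4*s**3 + 2*s/3)/2 - 1

G'(s) matches the chain-rule pattern g'(h)*h' with inner function h(s) = 4*s**3 + 2*s/3; substituting u = h(s) collapses the integral.
A general antiderivative is -5*exp(4*s**3 + 2*s/3)/2 + C.
The condition gives C = -1 - 5*exp(-14/3)/2 - (-5*exp(-14/3)/2) = -1.
So G(s) = -5*exp(4*s**3 + 2*s/3)/2 - 1.
Check: d/ds[-5*exp(4*s**3 + 2*s/3)/2 - 1] = -30*s**2*exp(2*s/3)*exp(4*s**3) - 5*exp(2*s/3)*exp(4*s**3)/3 = G'(s).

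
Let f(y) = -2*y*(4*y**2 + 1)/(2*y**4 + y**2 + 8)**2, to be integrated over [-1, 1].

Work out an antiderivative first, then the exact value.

The substitution u = y**4 + y**2/2 + 4 works: f is exactly (dF/du)*(du/dy) for that inner function.
F(y) = 1/(2*y**4 + y**2 + 8) is an antiderivative of f.
Check: d/dy[1/(2*y**4 + y**2 + 8)] = (-8*y**3 - 2*y)/(4*y**8 + 4*y**6 + 33*y**4 + 16*y**2 + 64), which equals f(y).
F(1) = 1/11; F(-1) = 1/11.
Integral = F(1) - F(-1) = 0.

Antiderivative: F(y) = 1/(2*y**4 + y**2 + 8); value = 0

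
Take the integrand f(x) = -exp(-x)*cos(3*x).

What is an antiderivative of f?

An antiderivative is F(x) = -3*exp(-x)*sin(3*x)/10 + exp(-x)*cos(3*x)/10.

A candidate is checked by its d/dx: the result must match f(x).
Check: d/dx[-3*exp(-x)*sin(3*x)/10 + exp(-x)*cos(3*x)/10] = -exp(-x)*cos(3*x) = f(x).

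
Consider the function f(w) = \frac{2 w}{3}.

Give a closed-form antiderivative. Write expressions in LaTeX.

A first test for any F(w): its w-derivative must equal f(w) identically.
Check: d/dw[\frac{w^{2}}{3}] = \frac{2 w}{3} = f(w).

An antiderivative is F(w) = \frac{w^{2}}{3}.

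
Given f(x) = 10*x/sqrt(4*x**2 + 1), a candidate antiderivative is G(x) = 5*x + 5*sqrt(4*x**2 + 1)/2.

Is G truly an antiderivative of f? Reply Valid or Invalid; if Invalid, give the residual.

d/dx[G] = (10*x + 5*sqrt(4*x**2 + 1))/sqrt(4*x**2 + 1)
d/dx[G] - f(x) = 5 != 0.

Invalid: d/dx[G] - f = 5, which is not 0.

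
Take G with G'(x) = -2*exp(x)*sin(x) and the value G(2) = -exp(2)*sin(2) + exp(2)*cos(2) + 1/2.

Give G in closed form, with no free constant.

For G(x) to be correct, d/dx[G] must agree with the stated G'(x) identically.
A general antiderivative is -exp(x)*sin(x) + exp(x)*cos(x) + C.
The condition gives C = -exp(2)*sin(2) + exp(2)*cos(2) + 1/2 - (-exp(2)*sin(2) + exp(2)*cos(2)) = 1/2.
So G(x) = (-2*exp(x)*sin(x) + 2*exp(x)*cos(x) + 1)/2.
Check: d/dx[(-2*exp(x)*sin(x) + 2*exp(x)*cos(x) + 1)/2] = -2*exp(x)*sin(x) = G'(x).

G(x) = (-2*exp(x)*sin(x) + 2*exp(x)*cos(x) + 1)/2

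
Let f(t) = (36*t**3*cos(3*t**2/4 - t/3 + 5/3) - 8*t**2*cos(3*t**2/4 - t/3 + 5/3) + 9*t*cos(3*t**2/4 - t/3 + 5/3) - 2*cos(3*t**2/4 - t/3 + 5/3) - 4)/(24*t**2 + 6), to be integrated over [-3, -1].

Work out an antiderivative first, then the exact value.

Whatever form F(t) takes, F'(t) = f(t) is non-negotiable.
F(t) = sin(3*t**2/4 - t/3 + 5/3) - atan(2*t)/3 is an antiderivative of f.
Check: d/dt[sin(3*t**2/4 - t/3 + 5/3) - atan(2*t)/3] = (36*t**3*cos(3*t**2/4 - t/3 + 5/3) - 8*t**2*cos(3*t**2/4 - t/3 + 5/3) + 9*t*cos(3*t**2/4 - t/3 + 5/3) - 2*cos(3*t**2/4 - t/3 + 5/3) - 4)/(24*t**2 + 6) = f(t).
F(-1) = atan(2)/3 + sin(11/4); F(-3) = sin(113/12) + atan(6)/3.
Integral = F(-1) - F(-3) = -atan(6)/3 - sin(113/12) + atan(2)/3 + sin(11/4).

Antiderivative: F(t) = sin(3*t**2/4 - t/3 + 5/3) - atan(2*t)/3; value = -atan(6)/3 - sin(113/12) + atan(2)/3 + sin(11/4)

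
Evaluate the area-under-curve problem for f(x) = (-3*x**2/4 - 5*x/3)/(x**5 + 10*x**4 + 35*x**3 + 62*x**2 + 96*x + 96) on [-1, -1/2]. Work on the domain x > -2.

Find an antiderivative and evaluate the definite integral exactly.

Antiderivative: F(x) = (722*(x + 4)*log(x + 2) + 924*(x + 4)*log(x + 4) - 823*(x + 4)*log(x**2 + 3) - 1124*sqrt(3)*(x + 4)*atan(sqrt(3)*x/3) - 8512)/(60648*(x + 4)); value = -281*sqrt(3)*pi/90972 - 11*log(3)/722 - 823*log(13/4)/60648 + log(3/2)/84 + 8/1197 + 281*sqrt(3)*atan(sqrt(3)/6)/15162 + 823*log(4)/60648 + 11*log(7/2)/722

Factor the denominator (12*(x + 2)*(x + 4)**2*(x**2 + 3)) and decompose: f = -(823*x + 1686)/(30324*(x**2 + 3)) + 11/(722*(x + 4)) + 8/(57*(x + 4)**2) + 1/(84*(x + 2)); each piece integrates to a log, atan, or power term.
F(x) = (722*(x + 4)*log(x + 2) + 924*(x + 4)*log(x + 4) - 823*(x + 4)*log(x**2 + 3) - 1124*sqrt(3)*(x + 4)*atan(sqrt(3)*x/3) - 8512)/(60648*(x + 4)) is an antiderivative of f.
Check: d/dx[(722*(x + 4)*log(x + 2) + 924*(x + 4)*log(x + 4) - 823*(x + 4)*log(x**2 + 3) - 1124*sqrt(3)*(x + 4)*atan(sqrt(3)*x/3) - 8512)/(60648*(x + 4))] = (-9*x**2 - 20*x)/(12*x**5 + 120*x**4 + 420*x**3 + 744*x**2 + 1152*x + 1152), which equals f(x).
F(-1/2) = -16/399 - 823*log(13/4)/60648 + log(3/2)/84 + 281*sqrt(3)*atan(sqrt(3)/6)/15162 + 11*log(7/2)/722; F(-1) = -8/171 - 823*log(4)/60648 + 11*log(3)/722 + 281*sqrt(3)*pi/90972.
Integral = F(-1/2) - F(-1) = -281*sqrt(3)*pi/90972 - 11*log(3)/722 - 823*log(13/4)/60648 + log(3/2)/84 + 8/1197 + 281*sqrt(3)*atan(sqrt(3)/6)/15162 + 823*log(4)/60648 + 11*log(7/2)/722.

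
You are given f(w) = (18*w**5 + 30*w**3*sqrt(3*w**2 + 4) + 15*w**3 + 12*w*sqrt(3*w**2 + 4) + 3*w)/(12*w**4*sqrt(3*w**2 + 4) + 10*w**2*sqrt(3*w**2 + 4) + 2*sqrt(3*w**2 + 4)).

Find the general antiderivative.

F(w) = sqrt(3*w**2 + 4)/2 + 3*log(w**2 + 1/2)/4 + log(3*w**2 + 1)/2 + C

Recover f(w) by differentiating a candidate F(w); any mismatch rules it out.
Check: d/dw[sqrt(3*w**2 + 4)/2 + 3*log(w**2 + 1/2)/4 + log(3*w**2 + 1)/2] = (18*w**5 + 30*w**3*sqrt(3*w**2 + 4) + 15*w**3 + 12*w*sqrt(3*w**2 + 4) + 3*w)/(12*w**4*sqrt(3*w**2 + 4) + 10*w**2*sqrt(3*w**2 + 4) + 2*sqrt(3*w**2 + 4)) = f(w).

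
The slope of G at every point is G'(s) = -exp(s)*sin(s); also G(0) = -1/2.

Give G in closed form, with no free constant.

G(s) = -exp(s)*sin(s)/2 + exp(s)*cos(s)/2 - 1

Recover the given G'(s) by differentiating a candidate G(s); any mismatch rules it out.
A general antiderivative is -exp(s)*sin(s)/2 + exp(s)*cos(s)/2 + C.
The condition gives C = -1/2 - (1/2) = -1.
So G(s) = -exp(s)*sin(s)/2 + exp(s)*cos(s)/2 - 1.
Check: d/ds[-exp(s)*sin(s)/2 + exp(s)*cos(s)/2 - 1] = -exp(s)*sin(s) = G'(s).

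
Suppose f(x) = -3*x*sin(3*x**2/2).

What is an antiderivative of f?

f matches the chain-rule pattern g'(h)*h' with inner function h(x) = 3*x**2/2; substituting u = h(x) collapses the integral.
Check: d/dx[cos(3*x**2/2)] = -3*x*sin(3*x**2/2) = f(x).

An antiderivative is F(x) = cos(3*x**2/2).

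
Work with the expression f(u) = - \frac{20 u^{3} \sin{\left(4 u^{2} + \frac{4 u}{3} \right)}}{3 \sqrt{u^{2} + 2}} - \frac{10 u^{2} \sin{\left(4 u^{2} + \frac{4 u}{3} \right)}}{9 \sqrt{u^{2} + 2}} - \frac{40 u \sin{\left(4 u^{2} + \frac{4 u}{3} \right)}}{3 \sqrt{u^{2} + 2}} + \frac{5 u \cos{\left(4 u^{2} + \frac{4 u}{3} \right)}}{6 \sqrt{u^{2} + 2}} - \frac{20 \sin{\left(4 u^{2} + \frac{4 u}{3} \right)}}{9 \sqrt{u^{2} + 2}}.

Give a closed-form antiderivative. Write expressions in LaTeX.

f has the shape v'r + vr' for v = \frac{5 \sqrt{u^{2} + 2}}{6} and r = \cos{\left(4 u^{2} + \frac{4 u}{3} \right)} — it is the derivative of the product v*r.
Check: d/du[\frac{5 \sqrt{u^{2} + 2} \cos{\left(4 u^{2} + \frac{4 u}{3} \right)}}{6}] = \frac{- 120 u^{3} \sin{\left(4 u^{2} + \frac{4 u}{3} \right)} - 20 u^{2} \sin{\left(4 u^{2} + \frac{4 u}{3} \right)} - 240 u \sin{\left(4 u^{2} + \frac{4 u}{3} \right)} + 15 u \cos{\left(4 u^{2} + \frac{4 u}{3} \right)} - 40 \sin{\left(4 u^{2} + \frac{4 u}{3} \right)}}{18 \sqrt{u^{2} + 2}}, which equals f(u).

An antiderivative is F(u) = \frac{5 \sqrt{u^{2} + 2} \cos{\left(4 u^{2} + \frac{4 u}{3} \right)}}{6}.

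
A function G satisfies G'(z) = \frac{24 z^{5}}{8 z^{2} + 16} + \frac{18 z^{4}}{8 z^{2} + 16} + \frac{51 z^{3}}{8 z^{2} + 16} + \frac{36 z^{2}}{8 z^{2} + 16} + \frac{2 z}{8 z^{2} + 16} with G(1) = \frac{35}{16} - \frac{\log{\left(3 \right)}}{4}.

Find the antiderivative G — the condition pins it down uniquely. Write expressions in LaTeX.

G(z) = \frac{3 z^{2} \left(- 2 z - 1\right)^{2} - 4 \log{\left(z^{2} + 2 \right)} + 8}{16}

Integrate term by term and add the pieces.
A general antiderivative is \frac{3 \left(- z^{2} - \frac{z}{2}\right)^{2}}{4} - \frac{\log{\left(z^{2} + 2 \right)}}{4} + C.
The condition gives C = \frac{35}{16} - \frac{\log{\left(3 \right)}}{4} - (\frac{27}{16} - \frac{\log{\left(3 \right)}}{4}) = \frac{1}{2}.
So G(z) = \frac{3 z^{2} \left(- 2 z - 1\right)^{2} - 4 \log{\left(z^{2} + 2 \right)} + 8}{16}.
Check: d/dz[\frac{3 z^{2} \left(- 2 z - 1\right)^{2} - 4 \log{\left(z^{2} + 2 \right)} + 8}{16}] = \frac{24 z^{5} + 18 z^{4} + 51 z^{3} + 36 z^{2} + 2 z}{8 z^{2} + 16}, which equals G'(z).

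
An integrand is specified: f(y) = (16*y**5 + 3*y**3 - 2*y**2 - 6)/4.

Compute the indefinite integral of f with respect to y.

F(y) = 2*y**6/3 + 3*y**4/16 - y**3/6 - 3*y/2 + C

A candidate is checked by its d/dy: the result must match f(y).
Check: d/dy[2*y**6/3 + 3*y**4/16 - y**3/6 - 3*y/2] = 4*y**5 + 3*y**3/4 - y**2/2 - 3/2, which equals f(y).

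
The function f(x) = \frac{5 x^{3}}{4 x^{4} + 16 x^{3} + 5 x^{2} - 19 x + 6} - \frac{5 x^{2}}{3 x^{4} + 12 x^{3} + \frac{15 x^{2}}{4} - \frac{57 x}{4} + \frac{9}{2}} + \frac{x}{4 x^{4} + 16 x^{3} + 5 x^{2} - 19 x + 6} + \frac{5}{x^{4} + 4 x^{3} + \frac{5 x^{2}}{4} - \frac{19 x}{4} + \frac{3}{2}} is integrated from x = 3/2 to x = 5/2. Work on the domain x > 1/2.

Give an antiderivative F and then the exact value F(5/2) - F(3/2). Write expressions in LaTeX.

The denominator factors as 3 \left(x + 2\right) \left(x + 3\right) \left(2 x - 1\right)^{2}; partial fractions split f into directly integrable pieces: - \frac{6409}{7350 \left(2 x - 1\right)} + \frac{467}{210 \left(2 x - 1\right)^{2}} + \frac{178}{49 \left(x + 3\right)} - \frac{146}{75 \left(x + 2\right)}.
F(x) = - \frac{6409 \log{\left(x - \frac{1}{2} \right)}}{14700} - \frac{146 \log{\left(x + 2 \right)}}{75} + \frac{178 \log{\left(x + 3 \right)}}{49} - \frac{467}{840 x - 420} is an antiderivative of f.
Check: d/dx[- \frac{6409 \log{\left(x - \frac{1}{2} \right)}}{14700} - \frac{146 \log{\left(x + 2 \right)}}{75} + \frac{178 \log{\left(x + 3 \right)}}{49} - \frac{467}{840 x - 420}] = \frac{15 x^{3} - 20 x^{2} + 3 x + 60}{12 x^{4} + 48 x^{3} + 15 x^{2} - 57 x + 18}, which equals f(x).
F(5/2) = - \frac{146 \log{\left(\frac{9}{2} \right)}}{75} - \frac{6409 \log{\left(2 \right)}}{14700} - \frac{467}{1680} + \frac{178 \log{\left(\frac{11}{2} \right)}}{49}; F(3/2) = - \frac{146 \log{\left(\frac{7}{2} \right)}}{75} - \frac{467}{840} + \frac{178 \log{\left(\frac{9}{2} \right)}}{49}.
Integral = F(5/2) - F(3/2) = - \frac{20504 \log{\left(\frac{9}{2} \right)}}{3675} - \frac{6409 \log{\left(2 \right)}}{14700} + \frac{467}{1680} + \frac{146 \log{\left(\frac{7}{2} \right)}}{75} + \frac{178 \log{\left(\frac{11}{2} \right)}}{49}.

Antiderivative: F(x) = - \frac{6409 \log{\left(x - \frac{1}{2} \right)}}{14700} - \frac{146 \log{\left(x + 2 \right)}}{75} + \frac{178 \log{\left(x + 3 \right)}}{49} - \frac{467}{840 x - 420}; value = - \frac{20504 \log{\left(\frac{9}{2} \right)}}{3675} - \frac{6409 \log{\left(2 \right)}}{14700} + \frac{467}{1680} + \frac{146 \log{\left(\frac{7}{2} \right)}}{75} + \frac{178 \log{\left(\frac{11}{2} \right)}}{49}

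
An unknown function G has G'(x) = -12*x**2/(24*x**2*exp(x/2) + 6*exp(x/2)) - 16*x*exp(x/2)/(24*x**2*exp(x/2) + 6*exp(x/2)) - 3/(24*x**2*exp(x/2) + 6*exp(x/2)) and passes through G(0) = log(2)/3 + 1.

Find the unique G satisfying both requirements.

Integrate term by term and add the pieces.
A general antiderivative is -log(2*x**2 + 1/2)/3 + exp(-x/2) + C.
The condition gives C = log(2)/3 + 1 - (log(2)/3 + 1) = 0.
So G(x) = -log(2*x**2 + 1/2)/3 + exp(-x/2).
Check: d/dx[-log(2*x**2 + 1/2)/3 + exp(-x/2)] = (-12*x**2 - 16*x*exp(x/2) - 3)/(24*x**2*exp(x/2) + 6*exp(x/2)), which equals G'(x).

G(x) = -log(2*x**2 + 1/2)/3 + exp(-x/2)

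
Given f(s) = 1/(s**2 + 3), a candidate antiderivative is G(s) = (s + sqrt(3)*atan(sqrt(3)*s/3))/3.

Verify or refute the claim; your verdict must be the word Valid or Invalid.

Invalid: d/ds[G] - f = 1/3, which is not 0.

d/ds[G] = (s**2 + 6)/(3*s**2 + 9)
d/ds[G] - f(s) = 1/3 != 0.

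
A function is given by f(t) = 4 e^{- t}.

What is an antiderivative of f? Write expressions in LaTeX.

An antiderivative is F(t) = - 4 e^{- t}.

Any candidate F(t) must reproduce f(t) exactly when differentiated.
Check: d/dt[- 4 e^{- t}] = 4 e^{- t} = f(t).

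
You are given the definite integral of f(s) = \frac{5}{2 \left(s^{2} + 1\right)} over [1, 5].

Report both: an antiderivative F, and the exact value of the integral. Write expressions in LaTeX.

A first test for any F(s): its s-derivative must equal f(s) identically.
F(s) = \frac{5 \operatorname{atan}{\left(s \right)}}{2} is an antiderivative of f.
Check: d/ds[\frac{5 \operatorname{atan}{\left(s \right)}}{2}] = \frac{5}{2 s^{2} + 2}, which equals f(s).
F(5) = \frac{5 \operatorname{atan}{\left(5 \right)}}{2}; F(1) = \frac{5 \pi}{8}.
Integral = F(5) - F(1) = - \frac{5 \pi}{8} + \frac{5 \operatorname{atan}{\left(5 \right)}}{2}.

Antiderivative: F(s) = \frac{5 \operatorname{atan}{\left(s \right)}}{2}; value = - \frac{5 \pi}{8} + \frac{5 \operatorname{atan}{\left(5 \right)}}{2}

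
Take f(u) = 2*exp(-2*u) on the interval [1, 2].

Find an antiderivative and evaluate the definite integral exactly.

Antiderivative: F(u) = -exp(-2*u); value = -exp(-4) + exp(-2)

An antiderivative F(u) passes only if d/du[F] lands on f(u) exactly.
F(u) = -exp(-2*u) is an antiderivative of f.
Check: d/du[-exp(-2*u)] = 2*exp(-2*u) = f(u).
F(2) = -exp(-4); F(1) = -exp(-2).
Integral = F(2) - F(1) = -exp(-4) + exp(-2).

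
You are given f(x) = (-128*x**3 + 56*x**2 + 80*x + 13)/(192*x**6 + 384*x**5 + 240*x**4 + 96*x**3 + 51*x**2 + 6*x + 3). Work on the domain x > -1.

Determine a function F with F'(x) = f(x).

An antiderivative is F(x) = (4*x - 5/2)/(3*(x + 1)*(4*x**2 + 1/2)).

For F(x) to be correct the identity F'(x) - f(x) = 0 must hold.
Check: d/dx[(4*x - 5/2)/(3*(x + 1)*(4*x**2 + 1/2))] = (-128*x**3 + 56*x**2 + 80*x + 13)/(192*x**6 + 384*x**5 + 240*x**4 + 96*x**3 + 51*x**2 + 6*x + 3) = f(x).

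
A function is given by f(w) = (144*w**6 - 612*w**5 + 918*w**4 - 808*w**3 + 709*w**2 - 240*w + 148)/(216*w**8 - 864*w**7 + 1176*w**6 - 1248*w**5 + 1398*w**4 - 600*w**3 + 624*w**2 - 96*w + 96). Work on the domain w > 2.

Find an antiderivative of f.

A candidate is checked by its d/dw: the result must match f(w).
Check: d/dw[(w + 6*(w - 2)*(2*w**2 + 1)*atan(3*w/2) - 3)/(6*(w - 2)*(2*w**2 + 1))] = (144*w**6 - 612*w**5 + 918*w**4 - 808*w**3 + 709*w**2 - 240*w + 148)/(216*w**8 - 864*w**7 + 1176*w**6 - 1248*w**5 + 1398*w**4 - 600*w**3 + 624*w**2 - 96*w + 96) = f(w).

An antiderivative is F(w) = (w + 6*(w - 2)*(2*w**2 + 1)*atan(3*w/2) - 3)/(6*(w - 2)*(2*w**2 + 1)).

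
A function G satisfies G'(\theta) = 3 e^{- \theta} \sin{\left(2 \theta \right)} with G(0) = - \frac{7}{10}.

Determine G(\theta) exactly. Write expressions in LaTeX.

G(\theta) = \frac{\left(5 e^{\theta} - 6 \sin{\left(2 \theta \right)} - 12 \cos{\left(2 \theta \right)}\right) e^{- \theta}}{10}

A first test for any G(\theta): its \theta-derivative must equal the given G'(\theta).
A general antiderivative is - \frac{3 e^{- \theta} \sin{\left(2 \theta \right)}}{5} - \frac{6 e^{- \theta} \cos{\left(2 \theta \right)}}{5} + C.
The condition gives C = - \frac{7}{10} - (- \frac{6}{5}) = \frac{1}{2}.
So G(\theta) = \frac{\left(5 e^{\theta} - 6 \sin{\left(2 \theta \right)} - 12 \cos{\left(2 \theta \right)}\right) e^{- \theta}}{10}.
Check: d/d\theta[\frac{\left(5 e^{\theta} - 6 \sin{\left(2 \theta \right)} - 12 \cos{\left(2 \theta \right)}\right) e^{- \theta}}{10}] = 3 e^{- \theta} \sin{\left(2 \theta \right)} = G'(\theta).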